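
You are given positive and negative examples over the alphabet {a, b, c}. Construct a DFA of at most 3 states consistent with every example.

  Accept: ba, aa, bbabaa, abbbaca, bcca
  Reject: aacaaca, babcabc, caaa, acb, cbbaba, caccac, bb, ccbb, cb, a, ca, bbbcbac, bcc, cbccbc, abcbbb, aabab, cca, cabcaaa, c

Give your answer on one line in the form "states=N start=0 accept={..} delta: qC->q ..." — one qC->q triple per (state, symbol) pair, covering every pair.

states=3 start=0 accept={2} delta: 0a->1 0b->1 0c->0 1a->2 1b->0 1c->1 2a->0 2b->0 2c->0

Fold the examples into a partial DFA from state 0: repeatedly fix the first undefined (state, symbol) met by the shortest-then-alphabetical prefix, trying targets in increasing order and rejecting any under which an Accept and a Reject string meet in one state with the same remainder; add a state when all current targets are rejected. Accepting states are where Accept strings end.
a: 0a undefined. 0a->0: no, aa/a meet in 0. Open state 1: 0a->1.
b: 0b undefined. 0b->0: no, ba/a meet in 1. 0b->1: ok.
c: 0c undefined. 0c->0: ok.
aa: 1a undefined. 1a->0: no, ba/c meet in 0. 1a->1: no, ba/caaa meet in 1. Open state 2: 1a->2.
ab: 1b undefined. 1b->0: ok.
ac: 1c undefined. 1c->0: no, abbbaca/acb meet in 1. 1c->1: ok.
aab: 2b undefined. 2b->0: ok.
aac: 2c undefined. 2c->0: ok.
caaa: 2a undefined. 2a->0: ok.
All examples now run through 3 states with every (state, symbol) defined. Accept strings end in {2}, Reject strings end in {0,1}; accept={2}.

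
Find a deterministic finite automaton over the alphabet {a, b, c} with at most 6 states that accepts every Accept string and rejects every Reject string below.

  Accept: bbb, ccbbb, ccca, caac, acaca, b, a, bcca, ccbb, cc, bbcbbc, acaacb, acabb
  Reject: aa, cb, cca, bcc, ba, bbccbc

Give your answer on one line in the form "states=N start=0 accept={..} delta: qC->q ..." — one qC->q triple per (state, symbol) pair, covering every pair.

states=4 start=0 accept={1,2} delta: 0a->1 0b->1 0c->1 1a->0 1b->0 1c->2 2a->3 2b->2 2c->0 3a->1 3b->0 3c->0

State merging on the prefix tree: take the shortest (then alphabetical) example prefix whose next move is undefined and point that move at state 0, else 1, else 2, ...; a target is out if some Accept/Reject pair would then sit in one state with the same input left (inseparable). If every existing state is out, open a new one.
a: 0a undefined. 0a->0: no, a/aa meet in 0. Open state 1: 0a->1.
b: 0b undefined. 0b->0: no, a/ba meet in 1. 0b->1: ok.
c: 0c undefined. 0c->0: no, ccca/cb meet in 1. 0c->1: ok.
aa: 1a undefined. 1a->0: ok.
ac: 1c undefined. 1c->0: no, ccca/aa meet in 0. 1c->1: no, ccca/aa meet in 0. Open state 2: 1c->2.
bb: 1b undefined. 1b->0: ok.
aca: 2a undefined. 2a->0: no, acaca/aa meet in 0. 2a->1: no, bbb/cca meet in 1. 2a->2: no, caac/cca meet in 2. Open state 3: 2a->3.
bcc: 2c undefined. 2c->0: ok.
ccb: 2b undefined. 2b->0: no, bbb/bbccbc meet in 1. 2b->1: no, caac/bbccbc meet in 2. 2b->2: ok.
acaa: 3a undefined. 3a->0: no, acaacb/aa meet in 0. 3a->1: ok.
acab: 3b undefined. 3b->0: ok.
acac: 3c undefined. 3c->0: ok.
All examples now run through 4 states with every (state, symbol) defined. Accept strings end in {1,2}, Reject strings end in {0,3}; accept={1,2}.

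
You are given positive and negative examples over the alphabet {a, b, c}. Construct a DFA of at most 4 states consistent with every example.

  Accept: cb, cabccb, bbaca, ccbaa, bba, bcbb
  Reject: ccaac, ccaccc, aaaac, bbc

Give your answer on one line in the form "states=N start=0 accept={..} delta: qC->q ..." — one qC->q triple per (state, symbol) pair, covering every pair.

Fold the examples into a partial DFA from state 0: repeatedly fix the first undefined (state, symbol) met by the shortest-then-alphabetical prefix, trying targets in increasing order and rejecting any under which an Accept and a Reject string meet in one state with the same remainder; add a state when all current targets are rejected. Accepting states are where Accept strings end.
a: 0a undefined. 0a->0: ok.
b: 0b undefined. 0b->0: ok.
c: 0c undefined. 0c->0: no, cb/ccaac meet in 0. Open state 1: 0c->1.
ca: 1a undefined. 1a->0: ok.
cb: 1b undefined. 1b->0: ok.
cc: 1c undefined. 1c->0: ok.
All examples now run through 2 states with every (state, symbol) defined. Accept strings end in {0}, Reject strings end in {1}; accept={0}.

states=2 start=0 accept={0} delta: 0a->0 0b->0 0c->1 1a->0 1b->0 1c->0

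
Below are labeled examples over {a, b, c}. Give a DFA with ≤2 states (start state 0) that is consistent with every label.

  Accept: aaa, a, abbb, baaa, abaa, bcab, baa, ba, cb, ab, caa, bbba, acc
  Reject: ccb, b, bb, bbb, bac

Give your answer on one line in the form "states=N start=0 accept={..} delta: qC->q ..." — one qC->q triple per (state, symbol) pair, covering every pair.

states=2 start=0 accept={1} delta: 0a->1 0b->0 0c->1 1a->1 1b->1 1c->0

Grow the machine one transition at a time. Run the examples from 0; the earliest place one falls off (shortest prefix, ties alphabetical) gets sent to the lowest-numbered state that keeps every Accept/Reject pair distinguishable — a pair clashes when both reach the same state with identical unread suffix — and to a fresh state only if none does.
a: 0a undefined. 0a->0: no, abbb/bbb meet in 0 with "bbb" left. Open state 1: 0a->1.
b: 0b undefined. 0b->0: ok.
c: 0c undefined. 0c->0: no, cb/ccb meet in 0. 0c->1: ok.
aa: 1a undefined. 1a->0: no, bcab/b meet in 0. 1a->1: ok.
ab: 1b undefined. 1b->0: no, abbb/b meet in 0. 1b->1: ok.
ac: 1c undefined. 1c->0: ok.
All examples now run through 2 states with every (state, symbol) defined. Accept strings end in {1}, Reject strings end in {0}; accept={1}.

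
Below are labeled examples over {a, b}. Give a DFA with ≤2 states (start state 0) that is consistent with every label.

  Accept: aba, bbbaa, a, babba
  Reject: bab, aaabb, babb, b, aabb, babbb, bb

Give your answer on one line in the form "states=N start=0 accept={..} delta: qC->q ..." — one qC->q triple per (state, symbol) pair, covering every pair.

states=2 start=0 accept={0} delta: 0a->0 0b->1 1a->0 1b->1

State merging on the prefix tree: take the shortest (then alphabetical) example prefix whose next move is undefined and point that move at state 0, else 1, else 2, ...; a target is out if some Accept/Reject pair would then sit in one state with the same input left (inseparable). If every existing state is out, open a new one.
a: 0a undefined. 0a->0: ok.
b: 0b undefined. 0b->0: no, aba/bab meet in 0. Open state 1: 0b->1.
ba: 1a undefined. 1a->0: ok.
bb: 1b undefined. 1b->0: no, aba/aaabb meet in 0. 1b->1: ok.
All examples now run through 2 states with every (state, symbol) defined. Accept strings end in {0}, Reject strings end in {1}; accept={0}.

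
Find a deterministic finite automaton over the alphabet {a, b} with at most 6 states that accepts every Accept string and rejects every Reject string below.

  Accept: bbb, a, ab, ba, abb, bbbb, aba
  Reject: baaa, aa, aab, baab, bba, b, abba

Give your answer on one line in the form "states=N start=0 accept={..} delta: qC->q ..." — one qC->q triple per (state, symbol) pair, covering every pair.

states=5 start=0 accept={1,3,4} delta: 0a->1 0b->2 1a->0 1b->3 2a->3 2b->1 3a->4 3b->1 4a->0 4b->0

State merging on the prefix tree: take the shortest (then alphabetical) example prefix whose next move is undefined and point that move at state 0, else 1, else 2, ...; a target is out if some Accept/Reject pair would then sit in one state with the same input left (inseparable). If every existing state is out, open a new one.
a: 0a undefined. 0a->0: no, a/aa meet in 0. Open state 1: 0a->1.
b: 0b undefined. 0b->0: no, bbb/b meet in 0. 0b->1: no, a/b meet in 1. Open state 2: 0b->2.
aa: 1a undefined. 1a->0: ok.
ab: 1b undefined. 1b->0: no, ab/aa meet in 0. 1b->1: no, aba/aa meet in 0. 1b->2: no, ab/aab meet in 2. Open state 3: 1b->3.
ba: 2a undefined. 2a->0: no, ab/baab meet in 3. 2a->1: no, a/baaa meet in 1. 2a->2: no, ba/baaa meet in 2. 2a->3: ok.
bb: 2b undefined. 2b->0: no, bbb/aab meet in 2. 2b->1: ok.
aba: 3a undefined. 3a->0: no, a/baaa meet in 1. 3a->1: no, bbb/baab meet in 3. 3a->2: no, bbb/baaa meet in 3. 3a->3: no, bbb/baaa meet in 3. Open state 4: 3a->4.
abb: 3b undefined. 3b->0: no, a/abba meet in 1. 3b->1: ok.
baaa: 4a undefined. 4a->0: ok.
baab: 4b undefined. 4b->0: ok.
All examples now run through 5 states with every (state, symbol) defined. Accept strings end in {1,3,4}, Reject strings end in {0,2}; accept={1,3,4}.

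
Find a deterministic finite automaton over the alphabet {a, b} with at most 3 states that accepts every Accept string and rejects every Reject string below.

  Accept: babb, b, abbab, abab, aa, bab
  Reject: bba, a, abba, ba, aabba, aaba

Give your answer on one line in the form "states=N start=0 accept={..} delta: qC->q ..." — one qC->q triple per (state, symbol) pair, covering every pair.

states=2 start=0 accept={0} delta: 0a->1 0b->0 1a->0 1b->0

State merging on the prefix tree: take the shortest (then alphabetical) example prefix whose next move is undefined and point that move at state 0, else 1, else 2, ...; a target is out if some Accept/Reject pair would then sit in one state with the same input left (inseparable). If every existing state is out, open a new one.
a: 0a undefined. 0a->0: no, aa/a meet in 0. Open state 1: 0a->1.
b: 0b undefined. 0b->0: ok.
aa: 1a undefined. 1a->0: ok.
ab: 1b undefined. 1b->0: ok.
All examples now run through 2 states with every (state, symbol) defined. Accept strings end in {0}, Reject strings end in {1}; accept={0}.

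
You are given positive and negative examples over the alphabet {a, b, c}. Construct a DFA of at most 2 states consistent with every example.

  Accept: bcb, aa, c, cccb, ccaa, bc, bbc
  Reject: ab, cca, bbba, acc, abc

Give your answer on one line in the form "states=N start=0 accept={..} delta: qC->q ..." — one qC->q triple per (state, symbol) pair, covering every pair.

states=2 start=0 accept={0} delta: 0a->1 0b->0 0c->0 1a->0 1b->1 1c->1

State merging on the prefix tree: take the shortest (then alphabetical) example prefix whose next move is undefined and point that move at state 0, else 1, else 2, ...; a target is out if some Accept/Reject pair would then sit in one state with the same input left (inseparable). If every existing state is out, open a new one.
a: 0a undefined. 0a->0: no, bc/abc meet in 0 with "bc" left. Open state 1: 0a->1.
b: 0b undefined. 0b->0: ok.
c: 0c undefined. 0c->0: ok.
aa: 1a undefined. 1a->0: ok.
ab: 1b undefined. 1b->0: no, bcb/ab meet in 0. 1b->1: ok.
ac: 1c undefined. 1c->0: no, bcb/acc meet in 0. 1c->1: ok.
All examples now run through 2 states with every (state, symbol) defined. Accept strings end in {0}, Reject strings end in {1}; accept={0}.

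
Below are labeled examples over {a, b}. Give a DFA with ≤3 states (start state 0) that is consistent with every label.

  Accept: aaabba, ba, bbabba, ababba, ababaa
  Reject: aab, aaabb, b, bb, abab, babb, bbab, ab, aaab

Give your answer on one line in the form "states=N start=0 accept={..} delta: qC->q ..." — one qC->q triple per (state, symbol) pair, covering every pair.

Grow the machine one transition at a time. Run the examples from 0; the earliest place one falls off (shortest prefix, ties alphabetical) gets sent to the lowest-numbered state that keeps every Accept/Reject pair distinguishable — a pair clashes when both reach the same state with identical unread suffix — and to a fresh state only if none does.
a: 0a undefined. 0a->0: ok.
b: 0b undefined. 0b->0: no, aaabba/aab meet in 0. Open state 1: 0b->1.
ba: 1a undefined. 1a->0: ok.
bb: 1b undefined. 1b->0: no, aaabba/aaabb meet in 0. 1b->1: ok.
All examples now run through 2 states with every (state, symbol) defined. Accept strings end in {0}, Reject strings end in {1}; accept={0}.

states=2 start=0 accept={0} delta: 0a->0 0b->1 1a->0 1b->1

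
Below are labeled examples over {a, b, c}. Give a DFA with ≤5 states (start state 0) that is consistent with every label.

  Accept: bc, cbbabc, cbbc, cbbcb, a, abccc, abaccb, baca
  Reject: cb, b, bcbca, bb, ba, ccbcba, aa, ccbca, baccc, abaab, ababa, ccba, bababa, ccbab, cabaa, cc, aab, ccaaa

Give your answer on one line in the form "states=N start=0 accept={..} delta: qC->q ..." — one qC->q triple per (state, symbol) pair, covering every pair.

states=3 start=0 accept={1} delta: 0a->1 0b->2 0c->0 1a->2 1b->1 1c->1 2a->0 2b->2 2c->1

Grow the machine one transition at a time. Run the examples from 0; the earliest place one falls off (shortest prefix, ties alphabetical) gets sent to the lowest-numbered state that keeps every Accept/Reject pair distinguishable — a pair clashes when both reach the same state with identical unread suffix — and to a fresh state only if none does.
a: 0a undefined. 0a->0: no, a/aa meet in 0. Open state 1: 0a->1.
b: 0b undefined. 0b->0: no, a/ba meet in 1. 0b->1: no, a/b meet in 1. Open state 2: 0b->2.
c: 0c undefined. 0c->0: ok.
aa: 1a undefined. 1a->0: no, a/ccaaa meet in 1. 1a->1: no, a/aa meet in 1. 1a->2: ok.
ab: 1b undefined. 1b->0: no, a/ababa meet in 1. 1b->1: ok.
ba: 2a undefined. 2a->0: ok.
bb: 2b undefined. 2b->0: no, cbbc/bb meet in 0. 2b->1: no, a/bb meet in 1. 2b->2: ok.
bc: 2c undefined. 2c->0: no, bc/ba meet in 0. 2c->1: ok.
abc: 1c undefined. 1c->0: no, bc/bcbca meet in 1. 1c->1: ok.
All examples now run through 3 states with every (state, symbol) defined. Accept strings end in {1}, Reject strings end in {0,2}; accept={1}.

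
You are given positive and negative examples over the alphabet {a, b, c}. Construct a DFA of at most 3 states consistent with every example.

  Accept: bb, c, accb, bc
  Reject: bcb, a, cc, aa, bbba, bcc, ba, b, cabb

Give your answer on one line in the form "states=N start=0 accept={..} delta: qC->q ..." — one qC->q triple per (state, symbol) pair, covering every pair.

Fold the examples into a partial DFA from state 0: repeatedly fix the first undefined (state, symbol) met by the shortest-then-alphabetical prefix, trying targets in increasing order and rejecting any under which an Accept and a Reject string meet in one state with the same remainder; add a state when all current targets are rejected. Accepting states are where Accept strings end.
a: 0a undefined. 0a->0: ok.
b: 0b undefined. 0b->0: no, bb/a meet in 0. Open state 1: 0b->1.
c: 0c undefined. 0c->0: no, bb/cabb meet in 1 with "b" left. 0c->1: no, c/b meet in 1. Open state 2: 0c->2.
ba: 1a undefined. 1a->0: ok.
bb: 1b undefined. 1b->0: no, bb/a meet in 0. 1b->1: no, bb/b meet in 1. 1b->2: ok.
bc: 1c undefined. 1c->0: no, bb/bcc meet in 2. 1c->1: no, bb/bcb meet in 2. 1c->2: ok.
ca: 2a undefined. 2a->0: no, bb/cabb meet in 2. 2a->1: ok.
cc: 2c undefined. 2c->0: no, accb/b meet in 1. 2c->1: ok.
bbb: 2b undefined. 2b->0: ok.
All examples now run through 3 states with every (state, symbol) defined. Accept strings end in {2}, Reject strings end in {0,1}; accept={2}.

states=3 start=0 accept={2} delta: 0a->0 0b->1 0c->2 1a->0 1b->2 1c->2 2a->1 2b->0 2c->1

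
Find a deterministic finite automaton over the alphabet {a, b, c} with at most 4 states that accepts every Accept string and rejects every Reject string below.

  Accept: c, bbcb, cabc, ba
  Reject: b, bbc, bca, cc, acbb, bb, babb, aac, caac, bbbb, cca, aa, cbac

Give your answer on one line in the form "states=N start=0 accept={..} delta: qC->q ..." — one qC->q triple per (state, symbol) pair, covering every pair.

states=4 start=0 accept={0,1} delta: 0a->1 0b->2 0c->1 1a->3 1b->0 1c->3 2a->0 2b->2 2c->3 3a->2 3b->0 3c->2

Fold the examples into a partial DFA from state 0: repeatedly fix the first undefined (state, symbol) met by the shortest-then-alphabetical prefix, trying targets in increasing order and rejecting any under which an Accept and a Reject string meet in one state with the same remainder; add a state when all current targets are rejected. Accepting states are where Accept strings end.
a: 0a undefined. 0a->0: no, c/aac meet in 0 with "c" left. Open state 1: 0a->1.
b: 0b undefined. 0b->0: no, c/bbc meet in 0 with "c" left. 0b->1: no, ba/aa meet in 1 with "a" left. Open state 2: 0b->2.
c: 0c undefined. 0c->0: no, c/cc meet in 0. 0c->1: ok.
aa: 1a undefined. 1a->0: no, c/aac meet in 1. 1a->1: no, c/aa meet in 1. 1a->2: no, cabc/bbc meet in 2 with "bc" left. Open state 3: 1a->3.
ac: 1c undefined. 1c->0: no, c/cca meet in 1. 1c->1: no, c/cc meet in 1. 1c->2: no, ba/cca meet in 2 with "a" left. 1c->3: ok.
ba: 2a undefined. 2a->0: ok.
bb: 2b undefined. 2b->0: no, c/bbc meet in 1. 2b->1: no, c/bb meet in 1. 2b->2: ok.
bc: 2c undefined. 2c->0: no, c/bca meet in 1. 2c->1: no, c/bbc meet in 1. 2c->2: no, bbcb/b meet in 2. 2c->3: ok.
cb: 1b undefined. 1b->0: ok.
aac: 3c undefined. 3c->0: no, ba/aac meet in 0. 3c->1: no, c/aac meet in 1. 3c->2: ok.
acb: 3b undefined. 3b->0: ok.
bca: 3a undefined. 3a->0: no, c/caac meet in 1. 3a->1: no, c/bca meet in 1. 3a->2: ok.
All examples now run through 4 states with every (state, symbol) defined. Accept strings end in {0,1}, Reject strings end in {2,3}; accept={0,1}.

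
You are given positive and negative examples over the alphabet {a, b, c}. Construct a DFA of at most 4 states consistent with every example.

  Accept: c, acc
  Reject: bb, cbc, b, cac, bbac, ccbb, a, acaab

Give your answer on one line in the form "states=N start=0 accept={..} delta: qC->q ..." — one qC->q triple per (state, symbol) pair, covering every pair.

states=3 start=0 accept={2} delta: 0a->0 0b->1 0c->2 1a->1 1b->1 1c->0 2a->1 2b->1 2c->2

Fold the examples into a partial DFA from state 0: repeatedly fix the first undefined (state, symbol) met by the shortest-then-alphabetical prefix, trying targets in increasing order and rejecting any under which an Accept and a Reject string meet in one state with the same remainder; add a state when all current targets are rejected. Accepting states are where Accept strings end.
a: 0a undefined. 0a->0: ok.
b: 0b undefined. 0b->0: no, c/bbac meet in 0 with "c" left. Open state 1: 0b->1.
c: 0c undefined. 0c->0: no, c/cac meet in 0. 0c->1: no, c/b meet in 1. Open state 2: 0c->2.
bb: 1b undefined. 1b->0: no, c/bbac meet in 2. 1b->1: ok.
ca: 2a undefined. 2a->0: no, c/cac meet in 2. 2a->1: ok.
cb: 2b undefined. 2b->0: no, c/cbc meet in 2. 2b->1: ok.
cc: 2c undefined. 2c->0: no, acc/a meet in 0. 2c->1: no, acc/bb meet in 1. 2c->2: ok.
bba: 1a undefined. 1a->0: no, c/bbac meet in 2. 1a->1: ok.
cac: 1c undefined. 1c->0: ok.
All examples now run through 3 states with every (state, symbol) defined. Accept strings end in {2}, Reject strings end in {0,1}; accept={2}.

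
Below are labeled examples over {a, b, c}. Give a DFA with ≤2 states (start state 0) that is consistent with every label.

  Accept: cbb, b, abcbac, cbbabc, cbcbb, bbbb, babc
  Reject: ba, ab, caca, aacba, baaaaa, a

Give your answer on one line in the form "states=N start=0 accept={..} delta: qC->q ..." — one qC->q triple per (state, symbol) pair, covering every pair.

Grow the machine one transition at a time. Run the examples from 0; the earliest place one falls off (shortest prefix, ties alphabetical) gets sent to the lowest-numbered state that keeps every Accept/Reject pair distinguishable — a pair clashes when both reach the same state with identical unread suffix — and to a fresh state only if none does.
a: 0a undefined. 0a->0: no, b/ab meet in 0 with "b" left. Open state 1: 0a->1.
b: 0b undefined. 0b->0: ok.
c: 0c undefined. 0c->0: ok.
aa: 1a undefined. 1a->0: ok.
ab: 1b undefined. 1b->0: no, cbb/ab meet in 0. 1b->1: ok.
abc: 1c undefined. 1c->0: ok.
All examples now run through 2 states with every (state, symbol) defined. Accept strings end in {0}, Reject strings end in {1}; accept={0}.

states=2 start=0 accept={0} delta: 0a->1 0b->0 0c->0 1a->0 1b->1 1c->0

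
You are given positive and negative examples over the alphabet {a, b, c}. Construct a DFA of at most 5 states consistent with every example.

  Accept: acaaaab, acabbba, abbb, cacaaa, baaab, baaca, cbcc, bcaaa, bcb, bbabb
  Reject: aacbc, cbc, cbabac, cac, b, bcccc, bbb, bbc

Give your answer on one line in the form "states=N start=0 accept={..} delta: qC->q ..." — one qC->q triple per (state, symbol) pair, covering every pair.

State merging on the prefix tree: take the shortest (then alphabetical) example prefix whose next move is undefined and point that move at state 0, else 1, else 2, ...; a target is out if some Accept/Reject pair would then sit in one state with the same input left (inseparable). If every existing state is out, open a new one.
a: 0a undefined. 0a->0: no, abbb/bbb meet in 0 with "bbb" left. Open state 1: 0a->1.
b: 0b undefined. 0b->0: ok.
c: 0c undefined. 0c->0: no, cbcc/cbc meet in 0. 0c->1: ok.
aa: 1a undefined. 1a->0: no, cacaaa/b meet in 0. 1a->1: no, bcaaa/bbc meet in 1. Open state 2: 1a->2.
ab: 1b undefined. 1b->0: no, abbb/b meet in 0. 1b->1: no, abbb/bbc meet in 1. 1b->2: ok.
ac: 1c undefined. 1c->0: ok.
aac: 2c undefined. 2c->0: no, baaca/aacbc meet in 1. 2c->1: no, cbcc/b meet in 0. 2c->2: no, cbcc/cbc meet in 2. Open state 3: 2c->3.
abb: 2b undefined. 2b->0: no, acabbba/bbc meet in 1. 2b->1: no, bbabb/bbc meet in 1. 2b->2: ok.
cba: 2a undefined. 2a->0: no, acabbba/cbabac meet in 0. 2a->1: no, acabbba/bbc meet in 1. 2a->2: ok.
aacb: 3b undefined. 3b->0: ok.
caca: 3a undefined. 3a->0: no, baaca/b meet in 0. 3a->1: no, baaca/aacbc meet in 1. 3a->2: ok.
cbcc: 3c undefined. 3c->0: no, cbcc/b meet in 0. 3c->1: no, cbcc/aacbc meet in 1. 3c->2: ok.
All examples now run through 4 states with every (state, symbol) defined. Accept strings end in {2}, Reject strings end in {0,1,3}; accept={2}.

states=4 start=0 accept={2} delta: 0a->1 0b->0 0c->1 1a->2 1b->2 1c->0 2a->2 2b->2 2c->3 3a->2 3b->0 3c->2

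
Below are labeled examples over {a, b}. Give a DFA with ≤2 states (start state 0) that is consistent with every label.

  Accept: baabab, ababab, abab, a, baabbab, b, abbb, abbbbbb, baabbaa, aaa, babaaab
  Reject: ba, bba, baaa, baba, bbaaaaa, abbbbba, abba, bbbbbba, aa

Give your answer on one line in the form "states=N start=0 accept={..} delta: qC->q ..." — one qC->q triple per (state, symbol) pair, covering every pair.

states=2 start=0 accept={1} delta: 0a->1 0b->1 1a->0 1b->1

Grow the machine one transition at a time. Run the examples from 0; the earliest place one falls off (shortest prefix, ties alphabetical) gets sent to the lowest-numbered state that keeps every Accept/Reject pair distinguishable — a pair clashes when both reach the same state with identical unread suffix — and to a fresh state only if none does.
a: 0a undefined. 0a->0: no, a/aa meet in 0. Open state 1: 0a->1.
b: 0b undefined. 0b->0: no, a/ba meet in 1. 0b->1: ok.
aa: 1a undefined. 1a->0: ok.
ab: 1b undefined. 1b->0: no, baabab/ba meet in 0. 1b->1: ok.
All examples now run through 2 states with every (state, symbol) defined. Accept strings end in {1}, Reject strings end in {0}; accept={1}.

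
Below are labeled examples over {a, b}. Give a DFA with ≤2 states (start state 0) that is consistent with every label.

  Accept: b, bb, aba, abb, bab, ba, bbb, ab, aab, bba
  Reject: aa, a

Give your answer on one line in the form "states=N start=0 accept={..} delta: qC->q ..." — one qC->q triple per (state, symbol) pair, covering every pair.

Fold the examples into a partial DFA from state 0: repeatedly fix the first undefined (state, symbol) met by the shortest-then-alphabetical prefix, trying targets in increasing order and rejecting any under which an Accept and a Reject string meet in one state with the same remainder; add a state when all current targets are rejected. Accepting states are where Accept strings end.
a: 0a undefined. 0a->0: ok.
b: 0b undefined. 0b->0: no, b/aa meet in 0. Open state 1: 0b->1.
ba: 1a undefined. 1a->0: no, aba/aa meet in 0. 1a->1: ok.
bb: 1b undefined. 1b->0: no, bb/aa meet in 0. 1b->1: ok.
All examples now run through 2 states with every (state, symbol) defined. Accept strings end in {1}, Reject strings end in {0}; accept={1}.

states=2 start=0 accept={1} delta: 0a->0 0b->1 1a->1 1b->1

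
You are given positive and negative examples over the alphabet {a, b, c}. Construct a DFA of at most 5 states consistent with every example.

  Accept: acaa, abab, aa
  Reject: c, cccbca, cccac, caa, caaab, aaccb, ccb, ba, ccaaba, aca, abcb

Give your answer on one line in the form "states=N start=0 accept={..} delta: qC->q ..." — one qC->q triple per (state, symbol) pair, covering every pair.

states=3 start=0 accept={2} delta: 0a->1 0b->0 0c->1 1a->2 1b->1 1c->0 2a->0 2b->2 2c->0

Grow the machine one transition at a time. Run the examples from 0; the earliest place one falls off (shortest prefix, ties alphabetical) gets sent to the lowest-numbered state that keeps every Accept/Reject pair distinguishable — a pair clashes when both reach the same state with identical unread suffix — and to a fresh state only if none does.
a: 0a undefined. 0a->0: no, acaa/caa meet in 0 with "caa" left. Open state 1: 0a->1.
b: 0b undefined. 0b->0: ok.
c: 0c undefined. 0c->0: no, aa/caa meet in 1 with "a" left. 0c->1: ok.
aa: 1a undefined. 1a->0: no, aa/caaab meet in 0. 1a->1: no, aa/c meet in 1. Open state 2: 1a->2.
ab: 1b undefined. 1b->0: no, abab/abcb meet in 0. 1b->1: ok.
ac: 1c undefined. 1c->0: ok.
aac: 2c undefined. 2c->0: ok.
caa: 2a undefined. 2a->0: ok.
abab: 2b undefined. 2b->0: no, abab/cccac meet in 0. 2b->1: no, acaa/ccaaba meet in 2. 2b->2: ok.
All examples now run through 3 states with every (state, symbol) defined. Accept strings end in {2}, Reject strings end in {0,1}; accept={2}.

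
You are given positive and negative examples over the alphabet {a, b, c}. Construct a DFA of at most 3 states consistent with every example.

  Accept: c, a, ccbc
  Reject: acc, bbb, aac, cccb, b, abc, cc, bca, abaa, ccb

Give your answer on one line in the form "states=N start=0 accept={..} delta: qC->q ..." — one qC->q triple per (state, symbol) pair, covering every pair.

Grow the machine one transition at a time. Run the examples from 0; the earliest place one falls off (shortest prefix, ties alphabetical) gets sent to the lowest-numbered state that keeps every Accept/Reject pair distinguishable — a pair clashes when both reach the same state with identical unread suffix — and to a fresh state only if none does.
a: 0a undefined. 0a->0: no, c/aac meet in 0 with "c" left. Open state 1: 0a->1.
b: 0b undefined. 0b->0: ok.
c: 0c undefined. 0c->0: no, c/bbb meet in 0. 0c->1: ok.
aa: 1a undefined. 1a->0: no, c/aac meet in 1. 1a->1: no, c/bca meet in 1. Open state 2: 1a->2.
ab: 1b undefined. 1b->0: no, c/abc meet in 1. 1b->1: ok.
ac: 1c undefined. 1c->0: no, c/acc meet in 1. 1c->1: no, c/acc meet in 1. 1c->2: ok.
aac: 2c undefined. 2c->0: ok.
ccb: 2b undefined. 2b->0: ok.
abaa: 2a undefined. 2a->0: ok.
All examples now run through 3 states with every (state, symbol) defined. Accept strings end in {1}, Reject strings end in {0,2}; accept={1}.

states=3 start=0 accept={1} delta: 0a->1 0b->0 0c->1 1a->2 1b->1 1c->2 2a->0 2b->0 2c->0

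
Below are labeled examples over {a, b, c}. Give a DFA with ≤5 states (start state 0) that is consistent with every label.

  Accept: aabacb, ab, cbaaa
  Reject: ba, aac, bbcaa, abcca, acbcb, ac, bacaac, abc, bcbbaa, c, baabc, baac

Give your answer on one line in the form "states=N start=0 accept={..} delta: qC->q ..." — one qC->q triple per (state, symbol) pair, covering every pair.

Fold the examples into a partial DFA from state 0: repeatedly fix the first undefined (state, symbol) met by the shortest-then-alphabetical prefix, trying targets in increasing order and rejecting any under which an Accept and a Reject string meet in one state with the same remainder; add a state when all current targets are rejected. Accepting states are where Accept strings end.
a: 0a undefined. 0a->0: ok.
b: 0b undefined. 0b->0: no, ab/ba meet in 0. Open state 1: 0b->1.
c: 0c undefined. 0c->0: ok.
ba: 1a undefined. 1a->0: no, cbaaa/ba meet in 0. 1a->1: no, aabacb/acbcb meet in 1 with "cb" left. Open state 2: 1a->2.
bb: 1b undefined. 1b->0: ok.
bc: 1c undefined. 1c->0: no, ab/acbcb meet in 1. 1c->1: no, ab/abc meet in 1. 1c->2: ok.
baa: 2a undefined. 2a->0: no, cbaaa/aac meet in 0. 2a->1: no, cbaaa/ba meet in 2. 2a->2: no, cbaaa/ba meet in 2. Open state 3: 2a->3.
bac: 2c undefined. 2c->0: ok.
bcb: 2b undefined. 2b->0: ok.
baab: 3b undefined. 3b->0: ok.
baac: 3c undefined. 3c->0: ok.
cbaaa: 3a undefined. 3a->0: no, cbaaa/aac meet in 0. 3a->1: ok.
All examples now run through 4 states with every (state, symbol) defined. Accept strings end in {1}, Reject strings end in {0,2,3}; accept={1}.

states=4 start=0 accept={1} delta: 0a->0 0b->1 0c->0 1a->2 1b->0 1c->2 2a->3 2b->0 2c->0 3a->1 3b->0 3c->0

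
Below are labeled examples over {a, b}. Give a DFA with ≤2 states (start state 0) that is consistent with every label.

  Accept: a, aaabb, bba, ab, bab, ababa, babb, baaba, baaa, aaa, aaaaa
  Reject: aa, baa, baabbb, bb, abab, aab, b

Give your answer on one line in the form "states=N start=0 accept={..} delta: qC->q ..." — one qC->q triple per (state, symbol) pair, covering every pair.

Grow the machine one transition at a time. Run the examples from 0; the earliest place one falls off (shortest prefix, ties alphabetical) gets sent to the lowest-numbered state that keeps every Accept/Reject pair distinguishable — a pair clashes when both reach the same state with identical unread suffix — and to a fresh state only if none does.
a: 0a undefined. 0a->0: no, a/aa meet in 0. Open state 1: 0a->1.
b: 0b undefined. 0b->0: ok.
aa: 1a undefined. 1a->0: ok.
ab: 1b undefined. 1b->0: no, aaabb/aa meet in 0. 1b->1: ok.
All examples now run through 2 states with every (state, symbol) defined. Accept strings end in {1}, Reject strings end in {0}; accept={1}.

states=2 start=0 accept={1} delta: 0a->1 0b->0 1a->0 1b->1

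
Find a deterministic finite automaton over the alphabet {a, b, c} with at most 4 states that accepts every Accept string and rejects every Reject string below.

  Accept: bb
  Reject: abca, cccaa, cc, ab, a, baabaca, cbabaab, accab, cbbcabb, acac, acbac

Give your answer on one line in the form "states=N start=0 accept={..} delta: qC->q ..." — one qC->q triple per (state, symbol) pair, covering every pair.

states=3 start=0 accept={2} delta: 0a->0 0b->1 0c->0 1a->0 1b->2 1c->0 2a->1 2b->0 2c->2

Fold the examples into a partial DFA from state 0: repeatedly fix the first undefined (state, symbol) met by the shortest-then-alphabetical prefix, trying targets in increasing order and rejecting any under which an Accept and a Reject string meet in one state with the same remainder; add a state when all current targets are rejected. Accepting states are where Accept strings end.
a: 0a undefined. 0a->0: ok.
b: 0b undefined. 0b->0: no, bb/ab meet in 0. Open state 1: 0b->1.
c: 0c undefined. 0c->0: ok.
ba: 1a undefined. 1a->0: ok.
bb: 1b undefined. 1b->0: no, bb/cccaa meet in 0. 1b->1: no, bb/ab meet in 1. Open state 2: 1b->2.
abc: 1c undefined. 1c->0: ok.
cbbc: 2c undefined. 2c->0: no, bb/cbbcabb meet in 2. 2c->1: no, bb/cbbcabb meet in 2. 2c->2: ok.
cbbca: 2a undefined. 2a->0: no, bb/cbbcabb meet in 2. 2a->1: ok.
cbbcabb: 2b undefined. 2b->0: ok.
All examples now run through 3 states with every (state, symbol) defined. Accept strings end in {2}, Reject strings end in {0,1}; accept={2}.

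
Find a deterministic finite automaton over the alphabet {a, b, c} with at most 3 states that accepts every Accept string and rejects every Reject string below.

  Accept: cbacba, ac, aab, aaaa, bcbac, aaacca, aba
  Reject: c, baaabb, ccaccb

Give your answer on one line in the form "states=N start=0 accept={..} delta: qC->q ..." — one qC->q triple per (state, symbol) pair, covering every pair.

states=3 start=0 accept={1,2} delta: 0a->1 0b->0 0c->0 1a->1 1b->2 1c->2 2a->1 2b->0 2c->0

Fold the examples into a partial DFA from state 0: repeatedly fix the first undefined (state, symbol) met by the shortest-then-alphabetical prefix, trying targets in increasing order and rejecting any under which an Accept and a Reject string meet in one state with the same remainder; add a state when all current targets are rejected. Accepting states are where Accept strings end.
a: 0a undefined. 0a->0: no, ac/c meet in 0 with "c" left. Open state 1: 0a->1.
b: 0b undefined. 0b->0: ok.
c: 0c undefined. 0c->0: ok.
aa: 1a undefined. 1a->0: no, aab/c meet in 0. 1a->1: ok.
ab: 1b undefined. 1b->0: no, aab/c meet in 0. 1b->1: no, aab/baaabb meet in 1. Open state 2: 1b->2.
ac: 1c undefined. 1c->0: no, ac/c meet in 0. 1c->1: no, aab/ccaccb meet in 2. 1c->2: ok.
aba: 2a undefined. 2a->0: no, aba/c meet in 0. 2a->1: ok.
aaacc: 2c undefined. 2c->0: ok.
cbacb: 2b undefined. 2b->0: ok.
All examples now run through 3 states with every (state, symbol) defined. Accept strings end in {1,2}, Reject strings end in {0}; accept={1,2}.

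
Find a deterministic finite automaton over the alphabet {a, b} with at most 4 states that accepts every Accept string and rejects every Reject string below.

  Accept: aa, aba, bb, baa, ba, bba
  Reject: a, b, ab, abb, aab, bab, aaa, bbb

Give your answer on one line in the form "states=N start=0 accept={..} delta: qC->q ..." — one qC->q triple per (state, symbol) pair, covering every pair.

states=4 start=0 accept={0,3} delta: 0a->1 0b->2 1a->0 1b->1 2a->3 2b->3 3a->0 3b->1

Fold the examples into a partial DFA from state 0: repeatedly fix the first undefined (state, symbol) met by the shortest-then-alphabetical prefix, trying targets in increasing order and rejecting any under which an Accept and a Reject string meet in one state with the same remainder; add a state when all current targets are rejected. Accepting states are where Accept strings end.
a: 0a undefined. 0a->0: no, aa/a meet in 0. Open state 1: 0a->1.
b: 0b undefined. 0b->0: no, bb/b meet in 0. 0b->1: no, bb/ab meet in 1 with "b" left. Open state 2: 0b->2.
aa: 1a undefined. 1a->0: ok.
ab: 1b undefined. 1b->0: no, aa/ab meet in 0. 1b->1: ok.
ba: 2a undefined. 2a->0: no, baa/a meet in 1. 2a->1: no, ba/a meet in 1. 2a->2: no, bb/bab meet in 2 with "b" left. Open state 3: 2a->3.
bb: 2b undefined. 2b->0: no, bba/a meet in 1. 2b->1: no, bb/a meet in 1. 2b->2: no, bb/b meet in 2. 2b->3: ok.
baa: 3a undefined. 3a->0: ok.
bab: 3b undefined. 3b->0: no, aa/bab meet in 0. 3b->1: ok.
All examples now run through 4 states with every (state, symbol) defined. Accept strings end in {0,3}, Reject strings end in {1,2}; accept={0,3}.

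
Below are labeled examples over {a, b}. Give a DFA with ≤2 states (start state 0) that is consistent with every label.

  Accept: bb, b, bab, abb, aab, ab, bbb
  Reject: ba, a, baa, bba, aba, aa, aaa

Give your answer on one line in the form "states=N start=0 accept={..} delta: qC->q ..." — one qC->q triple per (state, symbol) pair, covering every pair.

states=2 start=0 accept={1} delta: 0a->0 0b->1 1a->0 1b->1

State merging on the prefix tree: take the shortest (then alphabetical) example prefix whose next move is undefined and point that move at state 0, else 1, else 2, ...; a target is out if some Accept/Reject pair would then sit in one state with the same input left (inseparable). If every existing state is out, open a new one.
a: 0a undefined. 0a->0: ok.
b: 0b undefined. 0b->0: no, bb/ba meet in 0. Open state 1: 0b->1.
ba: 1a undefined. 1a->0: ok.
bb: 1b undefined. 1b->0: no, bb/ba meet in 0. 1b->1: ok.
All examples now run through 2 states with every (state, symbol) defined. Accept strings end in {1}, Reject strings end in {0}; accept={1}.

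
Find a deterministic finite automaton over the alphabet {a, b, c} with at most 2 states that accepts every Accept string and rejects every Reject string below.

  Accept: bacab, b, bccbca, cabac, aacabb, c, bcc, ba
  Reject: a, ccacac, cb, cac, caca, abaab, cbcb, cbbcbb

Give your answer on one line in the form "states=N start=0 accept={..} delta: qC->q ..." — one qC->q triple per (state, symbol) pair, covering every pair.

states=2 start=0 accept={1} delta: 0a->0 0b->1 0c->1 1a->1 1b->0 1c->0

Grow the machine one transition at a time. Run the examples from 0; the earliest place one falls off (shortest prefix, ties alphabetical) gets sent to the lowest-numbered state that keeps every Accept/Reject pair distinguishable — a pair clashes when both reach the same state with identical unread suffix — and to a fresh state only if none does.
a: 0a undefined. 0a->0: ok.
b: 0b undefined. 0b->0: no, b/a meet in 0. Open state 1: 0b->1.
c: 0c undefined. 0c->0: no, b/cb meet in 1. 0c->1: ok.
ba: 1a undefined. 1a->0: no, bacab/cac meet in 1. 1a->1: ok.
bc: 1c undefined. 1c->0: ok.
cb: 1b undefined. 1b->0: ok.
All examples now run through 2 states with every (state, symbol) defined. Accept strings end in {1}, Reject strings end in {0}; accept={1}.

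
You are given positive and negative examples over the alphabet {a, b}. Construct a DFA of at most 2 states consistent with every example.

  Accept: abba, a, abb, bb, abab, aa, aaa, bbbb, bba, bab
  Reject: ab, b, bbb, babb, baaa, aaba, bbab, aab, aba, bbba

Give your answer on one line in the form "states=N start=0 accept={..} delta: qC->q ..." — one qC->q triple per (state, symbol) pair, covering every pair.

Fold the examples into a partial DFA from state 0: repeatedly fix the first undefined (state, symbol) met by the shortest-then-alphabetical prefix, trying targets in increasing order and rejecting any under which an Accept and a Reject string meet in one state with the same remainder; add a state when all current targets are rejected. Accepting states are where Accept strings end.
a: 0a undefined. 0a->0: ok.
b: 0b undefined. 0b->0: no, abba/ab meet in 0. Open state 1: 0b->1.
ba: 1a undefined. 1a->0: no, a/baaa meet in 0. 1a->1: ok.
bb: 1b undefined. 1b->0: ok.
All examples now run through 2 states with every (state, symbol) defined. Accept strings end in {0}, Reject strings end in {1}; accept={0}.

states=2 start=0 accept={0} delta: 0a->0 0b->1 1a->1 1b->0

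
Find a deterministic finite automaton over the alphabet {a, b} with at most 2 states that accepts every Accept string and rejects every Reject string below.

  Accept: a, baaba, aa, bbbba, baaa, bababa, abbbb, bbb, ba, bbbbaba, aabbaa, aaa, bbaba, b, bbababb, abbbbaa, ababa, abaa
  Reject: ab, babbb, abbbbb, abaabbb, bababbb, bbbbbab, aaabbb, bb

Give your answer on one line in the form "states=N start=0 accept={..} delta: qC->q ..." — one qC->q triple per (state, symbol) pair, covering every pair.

Fold the examples into a partial DFA from state 0: repeatedly fix the first undefined (state, symbol) met by the shortest-then-alphabetical prefix, trying targets in increasing order and rejecting any under which an Accept and a Reject string meet in one state with the same remainder; add a state when all current targets are rejected. Accepting states are where Accept strings end.
a: 0a undefined. 0a->0: no, bbb/aaabbb meet in 0 with "bbb" left. Open state 1: 0a->1.
b: 0b undefined. 0b->0: no, bbb/bb meet in 0. 0b->1: ok.
aa: 1a undefined. 1a->0: no, bbb/babbb meet in 1 with "bb" left. 1a->1: ok.
ab: 1b undefined. 1b->0: ok.
All examples now run through 2 states with every (state, symbol) defined. Accept strings end in {1}, Reject strings end in {0}; accept={1}.

states=2 start=0 accept={1} delta: 0a->1 0b->1 1a->1 1b->0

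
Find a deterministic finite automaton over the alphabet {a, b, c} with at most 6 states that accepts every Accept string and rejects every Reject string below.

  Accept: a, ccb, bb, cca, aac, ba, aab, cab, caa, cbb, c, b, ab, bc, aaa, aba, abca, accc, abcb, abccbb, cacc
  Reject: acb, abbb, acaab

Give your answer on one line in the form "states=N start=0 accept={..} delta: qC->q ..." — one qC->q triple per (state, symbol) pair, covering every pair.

Grow the machine one transition at a time. Run the examples from 0; the earliest place one falls off (shortest prefix, ties alphabetical) gets sent to the lowest-numbered state that keeps every Accept/Reject pair distinguishable — a pair clashes when both reach the same state with identical unread suffix — and to a fresh state only if none does.
a: 0a undefined. 0a->0: ok.
b: 0b undefined. 0b->0: no, a/abbb meet in 0. Open state 1: 0b->1.
c: 0c undefined. 0c->0: no, ccb/acb meet in 1. 0c->1: no, bb/acb meet in 1 with "b" left. Open state 2: 0c->2.
ba: 1a undefined. 1a->0: ok.
bb: 1b undefined. 1b->0: no, aab/abbb meet in 1. 1b->1: no, bb/abbb meet in 1. 1b->2: ok.
bc: 1c undefined. 1c->0: ok.
ca: 2a undefined. 2a->0: no, aab/acaab meet in 1. 2a->1: no, aab/acaab meet in 1. 2a->2: no, cab/acb meet in 2 with "b" left. Open state 3: 2a->3.
cb: 2b undefined. 2b->0: no, a/acb meet in 0. 2b->1: no, aab/acb meet in 1. 2b->2: no, bb/acb meet in 2. 2b->3: ok.
cc: 2c undefined. 2c->0: ok.
caa: 3a undefined. 3a->0: no, ccb/acaab meet in 1. 3a->1: no, bb/acaab meet in 2. 3a->2: ok.
cab: 3b undefined. 3b->0: ok.
cac: 3c undefined. 3c->0: ok.
All examples now run through 4 states with every (state, symbol) defined. Accept strings end in {0,1,2}, Reject strings end in {3}; accept={0,1,2}.

states=4 start=0 accept={0,1,2} delta: 0a->0 0b->1 0c->2 1a->0 1b->2 1c->0 2a->3 2b->3 2c->0 3a->2 3b->0 3c->0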